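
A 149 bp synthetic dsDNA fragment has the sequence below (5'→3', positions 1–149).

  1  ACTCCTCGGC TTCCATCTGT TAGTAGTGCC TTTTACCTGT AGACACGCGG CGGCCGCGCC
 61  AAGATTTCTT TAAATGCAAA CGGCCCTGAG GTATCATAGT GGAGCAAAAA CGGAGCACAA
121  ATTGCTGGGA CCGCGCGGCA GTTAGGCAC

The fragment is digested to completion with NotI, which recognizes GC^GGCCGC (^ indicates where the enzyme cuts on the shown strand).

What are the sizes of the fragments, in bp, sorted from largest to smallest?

The NotI site (GCGGCCGC) starts at position 50.
NotI cuts after base 2 of each site, so after position 51.
Linear molecule, 1 cut → 2 fragments:
  1–51 → 51 bp
  52–149 → 98 bp
Sorted largest to smallest: 98, 51 bp.

98, 51 bp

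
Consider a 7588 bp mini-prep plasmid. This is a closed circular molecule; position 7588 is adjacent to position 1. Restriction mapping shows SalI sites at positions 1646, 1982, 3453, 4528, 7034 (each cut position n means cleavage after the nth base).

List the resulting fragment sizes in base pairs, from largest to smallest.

2506, 2200, 1471, 1075, 336 bp

Circular molecule, 5 cuts → 5 fragments:
  1982 − 1646 = 336 bp
  3453 − 1982 = 1471 bp
  4528 − 3453 = 1075 bp
  7034 − 4528 = 2506 bp
  wrap: 7588 − 7034 + 1646 = 2200 bp
Sorted largest to smallest: 2506, 2200, 1471, 1075, 336 bp.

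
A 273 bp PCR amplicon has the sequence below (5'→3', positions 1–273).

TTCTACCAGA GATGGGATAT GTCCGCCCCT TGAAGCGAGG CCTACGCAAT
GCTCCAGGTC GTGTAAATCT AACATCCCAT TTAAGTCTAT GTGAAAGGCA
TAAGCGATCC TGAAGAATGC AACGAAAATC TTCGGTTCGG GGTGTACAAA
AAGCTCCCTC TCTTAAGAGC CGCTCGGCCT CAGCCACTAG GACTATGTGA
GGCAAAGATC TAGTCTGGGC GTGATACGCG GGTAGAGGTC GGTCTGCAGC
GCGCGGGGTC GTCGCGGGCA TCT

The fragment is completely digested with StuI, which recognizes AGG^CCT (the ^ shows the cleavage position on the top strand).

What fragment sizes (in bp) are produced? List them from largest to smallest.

The StuI site (AGGCCT) starts at position 38.
StuI cuts after base 3 of each site, so after position 40.
Linear molecule, 1 cut → 2 fragments:
  1–40 → 40 bp
  41–273 → 233 bp
Sorted largest to smallest: 233, 40 bp.

233, 40 bp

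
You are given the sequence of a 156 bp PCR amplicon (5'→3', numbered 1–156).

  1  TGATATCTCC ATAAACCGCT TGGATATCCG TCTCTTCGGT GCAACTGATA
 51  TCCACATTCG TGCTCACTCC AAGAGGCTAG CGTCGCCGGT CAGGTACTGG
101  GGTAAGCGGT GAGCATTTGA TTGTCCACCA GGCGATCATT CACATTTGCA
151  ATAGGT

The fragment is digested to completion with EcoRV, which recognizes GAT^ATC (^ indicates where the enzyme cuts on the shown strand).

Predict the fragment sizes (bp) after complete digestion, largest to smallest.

107, 24, 21, 4 bp

EcoRV sites (GATATC) start at positions 2, 23, 47.
EcoRV cuts after base 3 of each site, so after positions 4, 25, 49.
Linear molecule, 3 cuts → 4 fragments:
  1–4 → 4 bp
  5–25 → 21 bp
  26–49 → 24 bp
  50–156 → 107 bp
Sorted largest to smallest: 107, 24, 21, 4 bp.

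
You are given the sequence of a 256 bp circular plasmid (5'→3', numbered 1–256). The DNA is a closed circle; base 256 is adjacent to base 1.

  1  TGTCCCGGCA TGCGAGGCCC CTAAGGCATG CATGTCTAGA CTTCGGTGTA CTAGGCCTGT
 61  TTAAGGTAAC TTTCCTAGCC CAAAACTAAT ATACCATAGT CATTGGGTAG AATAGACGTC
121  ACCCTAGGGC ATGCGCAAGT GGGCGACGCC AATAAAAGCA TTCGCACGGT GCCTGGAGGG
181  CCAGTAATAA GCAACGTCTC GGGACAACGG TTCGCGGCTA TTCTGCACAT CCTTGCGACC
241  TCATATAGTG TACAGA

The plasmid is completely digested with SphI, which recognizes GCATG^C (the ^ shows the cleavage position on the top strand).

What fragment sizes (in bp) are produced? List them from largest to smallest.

SphI sites (GCATGC) start at positions 8, 26, 129.
SphI cuts after base 5 of each site (before the last base), so after positions 12, 30, 133.
Circular molecule, 3 cuts → 3 fragments:
  13–30 → 18 bp
  31–133 → 103 bp
  134–256 then 1–12 → 123 + 12 = 135 bp
Sorted largest to smallest: 135, 103, 18 bp.

135, 103, 18 bp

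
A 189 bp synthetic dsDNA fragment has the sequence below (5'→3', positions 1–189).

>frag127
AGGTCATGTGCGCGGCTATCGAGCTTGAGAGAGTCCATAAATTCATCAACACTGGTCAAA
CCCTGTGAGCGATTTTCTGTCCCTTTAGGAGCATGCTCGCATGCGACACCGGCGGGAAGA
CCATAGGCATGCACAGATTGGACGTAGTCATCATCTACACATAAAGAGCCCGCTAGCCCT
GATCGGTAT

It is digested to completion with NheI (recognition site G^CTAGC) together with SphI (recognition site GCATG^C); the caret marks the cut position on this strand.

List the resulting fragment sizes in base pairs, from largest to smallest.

The NheI site (GCTAGC) starts at position 172.
NheI cuts after the first base of each site, so after position 172.
SphI sites (GCATGC) start at positions 91, 99, 127.
SphI cuts after base 5 of each site (before the last base), so after positions 95, 103, 131.
Combined cut positions: 95, 103, 131, 172.
Linear molecule, 4 cuts → 5 fragments:
  1–95 → 95 bp
  96–103 → 8 bp
  104–131 → 28 bp
  132–172 → 41 bp
  173–189 → 17 bp
Sorted largest to smallest: 95, 41, 28, 17, 8 bp.

95, 41, 28, 17, 8 bp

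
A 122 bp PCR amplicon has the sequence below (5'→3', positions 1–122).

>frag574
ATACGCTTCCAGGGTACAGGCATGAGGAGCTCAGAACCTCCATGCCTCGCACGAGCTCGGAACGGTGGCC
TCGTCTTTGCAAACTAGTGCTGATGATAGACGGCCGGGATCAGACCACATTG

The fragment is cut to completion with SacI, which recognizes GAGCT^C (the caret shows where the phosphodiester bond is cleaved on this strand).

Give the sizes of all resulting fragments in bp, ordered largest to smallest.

65, 31, 26 bp

SacI sites (GAGCTC) start at positions 27, 53.
SacI cuts after base 5 of each site (before the last base), so after positions 31, 57.
Linear molecule, 2 cuts → 3 fragments:
  1–31 → 31 bp
  32–57 → 26 bp
  58–122 → 65 bp
Sorted largest to smallest: 65, 31, 26 bp.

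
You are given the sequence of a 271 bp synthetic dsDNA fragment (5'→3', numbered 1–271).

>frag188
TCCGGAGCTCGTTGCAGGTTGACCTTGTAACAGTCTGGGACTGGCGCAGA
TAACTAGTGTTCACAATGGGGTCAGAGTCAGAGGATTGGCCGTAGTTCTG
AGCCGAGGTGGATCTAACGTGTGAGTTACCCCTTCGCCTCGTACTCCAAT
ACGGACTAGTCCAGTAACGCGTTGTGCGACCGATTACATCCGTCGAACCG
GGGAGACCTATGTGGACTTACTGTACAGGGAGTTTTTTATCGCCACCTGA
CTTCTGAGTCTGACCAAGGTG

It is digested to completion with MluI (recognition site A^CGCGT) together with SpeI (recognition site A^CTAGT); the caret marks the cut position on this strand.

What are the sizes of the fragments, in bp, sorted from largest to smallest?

104, 102, 53, 12 bp

The MluI site (ACGCGT) starts at position 167.
MluI cuts after the first base of each site, so after position 167.
SpeI sites (ACTAGT) start at positions 53, 155.
SpeI cuts after the first base of each site, so after positions 53, 155.
Combined cut positions: 53, 155, 167.
Linear molecule, 3 cuts → 4 fragments:
  1–53 → 53 bp
  54–155 → 102 bp
  156–167 → 12 bp
  168–271 → 104 bp
Sorted largest to smallest: 104, 102, 53, 12 bp.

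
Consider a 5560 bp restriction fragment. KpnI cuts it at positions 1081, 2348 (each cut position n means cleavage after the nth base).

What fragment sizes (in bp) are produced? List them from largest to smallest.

Linear molecule, 2 cuts → 3 fragments:
  1081 − 0 = 1081 bp
  2348 − 1081 = 1267 bp
  5560 − 2348 = 3212 bp
Sorted largest to smallest: 3212, 1267, 1081 bp.

3212, 1267, 1081 bp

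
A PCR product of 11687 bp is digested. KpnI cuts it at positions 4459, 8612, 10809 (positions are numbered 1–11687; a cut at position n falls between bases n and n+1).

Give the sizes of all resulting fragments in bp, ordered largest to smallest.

4459, 4153, 2197, 878 bp

Linear molecule, 3 cuts → 4 fragments:
  4459 − 0 = 4459 bp
  8612 − 4459 = 4153 bp
  10809 − 8612 = 2197 bp
  11687 − 10809 = 878 bp
Sorted largest to smallest: 4459, 4153, 2197, 878 bp.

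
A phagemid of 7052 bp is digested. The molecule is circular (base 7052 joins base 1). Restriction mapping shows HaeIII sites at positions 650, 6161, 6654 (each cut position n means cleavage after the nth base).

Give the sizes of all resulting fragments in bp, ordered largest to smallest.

5511, 1048, 493 bp

Circular molecule, 3 cuts → 3 fragments:
  6161 − 650 = 5511 bp
  6654 − 6161 = 493 bp
  wrap: 7052 − 6654 + 650 = 1048 bp
Sorted largest to smallest: 5511, 1048, 493 bp.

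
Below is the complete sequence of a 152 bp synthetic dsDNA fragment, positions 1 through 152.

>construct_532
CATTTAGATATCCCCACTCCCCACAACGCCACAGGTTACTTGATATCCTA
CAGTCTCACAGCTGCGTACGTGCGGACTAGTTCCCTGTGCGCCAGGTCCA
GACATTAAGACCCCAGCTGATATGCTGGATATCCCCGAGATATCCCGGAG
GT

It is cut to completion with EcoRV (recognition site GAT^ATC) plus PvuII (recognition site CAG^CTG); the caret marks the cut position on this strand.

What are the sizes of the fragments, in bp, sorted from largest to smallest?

55, 35, 17, 14, 11, 11, 9 bp

EcoRV sites (GATATC) start at positions 7, 42, 128, 139.
EcoRV cuts after base 3 of each site, so after positions 9, 44, 130, 141.
PvuII sites (CAGCTG) start at positions 59, 114.
PvuII cuts after base 3 of each site, so after positions 61, 116.
Combined cut positions: 9, 44, 61, 116, 130, 141.
Linear molecule, 6 cuts → 7 fragments:
  1–9 → 9 bp
  10–44 → 35 bp
  45–61 → 17 bp
  62–116 → 55 bp
  117–130 → 14 bp
  131–141 → 11 bp
  142–152 → 11 bp
Sorted largest to smallest: 55, 35, 17, 14, 11, 11, 9 bp.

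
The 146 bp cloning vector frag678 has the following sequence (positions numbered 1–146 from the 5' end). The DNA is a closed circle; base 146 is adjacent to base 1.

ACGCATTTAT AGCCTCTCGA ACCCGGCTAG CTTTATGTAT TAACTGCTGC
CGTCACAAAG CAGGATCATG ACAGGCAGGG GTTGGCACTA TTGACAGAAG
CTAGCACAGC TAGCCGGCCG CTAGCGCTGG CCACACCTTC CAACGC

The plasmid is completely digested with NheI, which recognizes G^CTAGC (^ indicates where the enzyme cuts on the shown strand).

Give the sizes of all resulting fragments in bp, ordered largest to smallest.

74, 52, 11, 9 bp

NheI sites (GCTAGC) start at positions 26, 100, 109, 120.
NheI cuts after the first base of each site, so after positions 26, 100, 109, 120.
Circular molecule, 4 cuts → 4 fragments:
  27–100 → 74 bp
  101–109 → 9 bp
  110–120 → 11 bp
  121–146 then 1–26 → 26 + 26 = 52 bp
Sorted largest to smallest: 74, 52, 11, 9 bp.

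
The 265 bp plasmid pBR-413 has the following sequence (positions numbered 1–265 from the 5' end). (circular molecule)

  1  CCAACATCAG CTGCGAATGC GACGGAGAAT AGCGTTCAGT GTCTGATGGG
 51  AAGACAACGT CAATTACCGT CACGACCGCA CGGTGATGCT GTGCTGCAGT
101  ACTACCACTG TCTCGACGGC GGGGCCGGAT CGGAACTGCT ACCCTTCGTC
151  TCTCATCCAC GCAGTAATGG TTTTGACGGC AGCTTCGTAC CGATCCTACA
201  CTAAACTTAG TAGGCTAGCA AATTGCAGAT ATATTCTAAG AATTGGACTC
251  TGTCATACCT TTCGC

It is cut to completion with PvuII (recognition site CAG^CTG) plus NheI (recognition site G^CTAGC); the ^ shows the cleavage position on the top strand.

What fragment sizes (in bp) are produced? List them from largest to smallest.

204, 61 bp

The PvuII site (CAGCTG) starts at position 8.
PvuII cuts after base 3 of each site, so after position 10.
The NheI site (GCTAGC) starts at position 214.
NheI cuts after the first base of each site, so after position 214.
Combined cut positions: 10, 214.
Circular molecule, 2 cuts → 2 fragments:
  11–214 → 204 bp
  215–265 then 1–10 → 51 + 10 = 61 bp
Sorted largest to smallest: 204, 61 bp.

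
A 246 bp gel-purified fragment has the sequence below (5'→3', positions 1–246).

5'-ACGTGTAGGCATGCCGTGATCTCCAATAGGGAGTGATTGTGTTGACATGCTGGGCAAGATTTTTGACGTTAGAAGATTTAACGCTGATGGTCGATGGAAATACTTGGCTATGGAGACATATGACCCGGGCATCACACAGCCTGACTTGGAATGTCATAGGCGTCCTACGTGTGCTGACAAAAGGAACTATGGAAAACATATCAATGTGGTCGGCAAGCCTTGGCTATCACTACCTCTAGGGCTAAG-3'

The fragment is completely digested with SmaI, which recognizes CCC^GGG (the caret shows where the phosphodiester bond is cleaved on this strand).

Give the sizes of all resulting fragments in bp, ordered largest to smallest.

126, 120 bp

The SmaI site (CCCGGG) starts at position 124.
SmaI cuts after base 3 of each site, so after position 126.
Linear molecule, 1 cut → 2 fragments:
  1–126 → 126 bp
  127–246 → 120 bp
Sorted largest to smallest: 126, 120 bp.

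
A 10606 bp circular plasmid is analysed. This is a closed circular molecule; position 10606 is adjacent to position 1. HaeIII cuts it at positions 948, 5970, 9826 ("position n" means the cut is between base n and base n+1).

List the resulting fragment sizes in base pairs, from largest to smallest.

Circular molecule, 3 cuts → 3 fragments:
  5970 − 948 = 5022 bp
  9826 − 5970 = 3856 bp
  wrap: 10606 − 9826 + 948 = 1728 bp
Sorted largest to smallest: 5022, 3856, 1728 bp.

5022, 3856, 1728 bp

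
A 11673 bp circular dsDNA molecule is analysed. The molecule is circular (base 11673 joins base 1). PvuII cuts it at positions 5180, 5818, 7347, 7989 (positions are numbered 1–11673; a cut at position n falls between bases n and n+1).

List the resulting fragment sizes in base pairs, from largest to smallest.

8864, 1529, 642, 638 bp

Circular molecule, 4 cuts → 4 fragments:
  5818 − 5180 = 638 bp
  7347 − 5818 = 1529 bp
  7989 − 7347 = 642 bp
  wrap: 11673 − 7989 + 5180 = 8864 bp
Sorted largest to smallest: 8864, 1529, 642, 638 bp.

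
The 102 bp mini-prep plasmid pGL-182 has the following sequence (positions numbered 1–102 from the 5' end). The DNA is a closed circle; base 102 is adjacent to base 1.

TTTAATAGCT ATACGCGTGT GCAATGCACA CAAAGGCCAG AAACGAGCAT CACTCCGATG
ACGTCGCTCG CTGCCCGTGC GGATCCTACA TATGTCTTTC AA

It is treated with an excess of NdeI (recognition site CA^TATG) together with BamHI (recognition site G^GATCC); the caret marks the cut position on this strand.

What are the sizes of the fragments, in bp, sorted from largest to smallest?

The NdeI site (CATATG) starts at position 89.
NdeI cuts after base 2 of each site, so after position 90.
The BamHI site (GGATCC) starts at position 81.
BamHI cuts after the first base of each site, so after position 81.
Combined cut positions: 81, 90.
Circular molecule, 2 cuts → 2 fragments:
  82–90 → 9 bp
  91–102 then 1–81 → 12 + 81 = 93 bp
Sorted largest to smallest: 93, 9 bp.

93, 9 bp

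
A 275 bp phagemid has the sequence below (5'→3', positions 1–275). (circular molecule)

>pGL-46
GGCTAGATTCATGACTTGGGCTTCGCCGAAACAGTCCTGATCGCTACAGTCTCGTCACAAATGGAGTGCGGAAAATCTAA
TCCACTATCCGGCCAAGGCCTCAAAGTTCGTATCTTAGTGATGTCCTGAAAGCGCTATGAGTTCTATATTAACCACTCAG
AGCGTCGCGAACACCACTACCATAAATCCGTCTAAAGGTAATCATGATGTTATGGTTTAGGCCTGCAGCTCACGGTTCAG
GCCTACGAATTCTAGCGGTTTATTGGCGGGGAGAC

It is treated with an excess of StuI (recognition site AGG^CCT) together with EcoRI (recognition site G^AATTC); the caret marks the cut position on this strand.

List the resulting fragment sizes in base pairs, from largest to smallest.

126, 123, 20, 6 bp

StuI sites (AGGCCT) start at positions 96, 219, 239.
StuI cuts after base 3 of each site, so after positions 98, 221, 241.
The EcoRI site (GAATTC) starts at position 247.
EcoRI cuts after the first base of each site, so after position 247.
Combined cut positions: 98, 221, 241, 247.
Circular molecule, 4 cuts → 4 fragments:
  99–221 → 123 bp
  222–241 → 20 bp
  242–247 → 6 bp
  248–275 then 1–98 → 28 + 98 = 126 bp
Sorted largest to smallest: 126, 123, 20, 6 bp.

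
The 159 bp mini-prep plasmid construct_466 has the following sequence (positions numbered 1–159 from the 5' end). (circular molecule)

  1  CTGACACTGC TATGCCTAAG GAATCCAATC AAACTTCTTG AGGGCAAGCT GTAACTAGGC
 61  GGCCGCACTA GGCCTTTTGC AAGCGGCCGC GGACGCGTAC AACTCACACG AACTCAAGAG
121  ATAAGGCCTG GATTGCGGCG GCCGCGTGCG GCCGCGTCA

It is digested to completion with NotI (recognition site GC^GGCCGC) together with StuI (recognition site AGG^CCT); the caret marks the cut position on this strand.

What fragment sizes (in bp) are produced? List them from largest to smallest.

70, 42, 13, 12, 12, 10 bp

NotI sites (GCGGCCGC) start at positions 59, 83, 138, 148.
NotI cuts after base 2 of each site, so after positions 60, 84, 139, 149.
StuI sites (AGGCCT) start at positions 70, 124.
StuI cuts after base 3 of each site, so after positions 72, 126.
Combined cut positions: 60, 72, 84, 126, 139, 149.
Circular molecule, 6 cuts → 6 fragments:
  61–72 → 12 bp
  73–84 → 12 bp
  85–126 → 42 bp
  127–139 → 13 bp
  140–149 → 10 bp
  150–159 then 1–60 → 10 + 60 = 70 bp
Sorted largest to smallest: 70, 42, 13, 12, 12, 10 bp.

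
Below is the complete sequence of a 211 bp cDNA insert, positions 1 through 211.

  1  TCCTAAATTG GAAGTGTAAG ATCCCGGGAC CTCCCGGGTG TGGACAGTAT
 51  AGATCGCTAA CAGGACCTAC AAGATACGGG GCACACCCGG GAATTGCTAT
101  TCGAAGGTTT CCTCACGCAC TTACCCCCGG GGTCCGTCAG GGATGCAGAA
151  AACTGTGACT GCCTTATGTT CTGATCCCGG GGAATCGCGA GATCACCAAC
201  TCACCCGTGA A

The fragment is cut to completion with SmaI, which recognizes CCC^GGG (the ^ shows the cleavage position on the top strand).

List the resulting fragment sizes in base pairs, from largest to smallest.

53, 50, 40, 33, 25, 10 bp

SmaI sites (CCCGGG) start at positions 23, 33, 86, 126, 176.
SmaI cuts after base 3 of each site, so after positions 25, 35, 88, 128, 178.
Linear molecule, 5 cuts → 6 fragments:
  1–25 → 25 bp
  26–35 → 10 bp
  36–88 → 53 bp
  89–128 → 40 bp
  129–178 → 50 bp
  179–211 → 33 bp
Sorted largest to smallest: 53, 50, 40, 33, 25, 10 bp.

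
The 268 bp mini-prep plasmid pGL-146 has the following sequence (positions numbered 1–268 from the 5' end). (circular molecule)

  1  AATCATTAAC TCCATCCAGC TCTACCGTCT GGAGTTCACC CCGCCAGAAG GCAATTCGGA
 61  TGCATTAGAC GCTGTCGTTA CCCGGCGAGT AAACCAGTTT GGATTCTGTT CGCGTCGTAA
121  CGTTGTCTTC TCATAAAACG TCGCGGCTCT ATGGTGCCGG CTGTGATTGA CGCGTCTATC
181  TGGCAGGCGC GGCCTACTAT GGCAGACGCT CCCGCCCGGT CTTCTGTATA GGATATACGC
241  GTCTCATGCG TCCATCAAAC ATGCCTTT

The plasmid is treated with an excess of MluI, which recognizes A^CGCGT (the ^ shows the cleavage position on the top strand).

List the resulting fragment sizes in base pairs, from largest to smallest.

201, 67 bp

MluI sites (ACGCGT) start at positions 170, 237.
MluI cuts after the first base of each site, so after positions 170, 237.
Circular molecule, 2 cuts → 2 fragments:
  171–237 → 67 bp
  238–268 then 1–170 → 31 + 170 = 201 bp
Sorted largest to smallest: 201, 67 bp.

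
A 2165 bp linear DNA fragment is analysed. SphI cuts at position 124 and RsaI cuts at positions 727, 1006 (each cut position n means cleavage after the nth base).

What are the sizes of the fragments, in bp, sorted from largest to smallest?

1159, 603, 279, 124 bp

Combined cut positions (sorted): 124, 727, 1006.
Linear molecule, 3 cuts → 4 fragments:
  124 − 0 = 124 bp
  727 − 124 = 603 bp
  1006 − 727 = 279 bp
  2165 − 1006 = 1159 bp
Sorted largest to smallest: 1159, 603, 279, 124 bp.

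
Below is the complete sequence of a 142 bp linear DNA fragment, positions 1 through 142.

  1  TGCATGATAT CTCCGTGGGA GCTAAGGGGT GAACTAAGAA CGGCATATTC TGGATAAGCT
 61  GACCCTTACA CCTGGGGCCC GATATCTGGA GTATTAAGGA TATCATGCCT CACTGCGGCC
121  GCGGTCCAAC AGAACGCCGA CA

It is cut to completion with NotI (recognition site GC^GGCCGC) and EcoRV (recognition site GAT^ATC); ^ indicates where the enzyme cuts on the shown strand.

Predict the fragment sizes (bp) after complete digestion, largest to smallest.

75, 26, 18, 15, 8 bp

The NotI site (GCGGCCGC) starts at position 115.
NotI cuts after base 2 of each site, so after position 116.
EcoRV sites (GATATC) start at positions 6, 81, 99.
EcoRV cuts after base 3 of each site, so after positions 8, 83, 101.
Combined cut positions: 8, 83, 101, 116.
Linear molecule, 4 cuts → 5 fragments:
  1–8 → 8 bp
  9–83 → 75 bp
  84–101 → 18 bp
  102–116 → 15 bp
  117–142 → 26 bp
Sorted largest to smallest: 75, 26, 18, 15, 8 bp.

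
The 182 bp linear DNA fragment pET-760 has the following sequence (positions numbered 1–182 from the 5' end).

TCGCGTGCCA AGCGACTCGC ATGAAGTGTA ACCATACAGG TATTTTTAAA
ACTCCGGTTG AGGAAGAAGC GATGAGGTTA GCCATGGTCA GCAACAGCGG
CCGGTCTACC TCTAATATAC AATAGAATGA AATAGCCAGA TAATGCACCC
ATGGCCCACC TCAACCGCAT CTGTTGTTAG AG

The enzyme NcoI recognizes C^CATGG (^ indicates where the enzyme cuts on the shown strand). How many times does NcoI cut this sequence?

2

CCATGG occurs starting at positions 82, 149.
NcoI cuts at 2 sites.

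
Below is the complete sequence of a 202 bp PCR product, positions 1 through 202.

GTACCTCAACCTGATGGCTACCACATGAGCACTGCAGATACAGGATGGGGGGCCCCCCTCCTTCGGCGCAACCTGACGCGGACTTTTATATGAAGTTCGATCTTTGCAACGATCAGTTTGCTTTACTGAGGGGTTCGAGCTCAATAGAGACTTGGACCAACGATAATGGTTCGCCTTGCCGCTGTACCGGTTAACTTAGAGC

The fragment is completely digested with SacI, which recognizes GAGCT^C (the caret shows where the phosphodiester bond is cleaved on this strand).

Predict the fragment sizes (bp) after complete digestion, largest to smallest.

141, 61 bp

The SacI site (GAGCTC) starts at position 137.
SacI cuts after base 5 of each site (before the last base), so after position 141.
Linear molecule, 1 cut → 2 fragments:
  1–141 → 141 bp
  142–202 → 61 bp
Sorted largest to smallest: 141, 61 bp.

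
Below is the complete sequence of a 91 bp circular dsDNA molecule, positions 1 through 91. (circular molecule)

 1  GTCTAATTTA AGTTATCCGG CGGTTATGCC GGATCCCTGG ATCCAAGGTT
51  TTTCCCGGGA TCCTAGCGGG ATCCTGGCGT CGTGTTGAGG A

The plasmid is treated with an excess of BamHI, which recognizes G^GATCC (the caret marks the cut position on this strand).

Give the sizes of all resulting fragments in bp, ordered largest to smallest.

BamHI sites (GGATCC) start at positions 31, 39, 58, 69.
BamHI cuts after the first base of each site, so after positions 31, 39, 58, 69.
Circular molecule, 4 cuts → 4 fragments:
  32–39 → 8 bp
  40–58 → 19 bp
  59–69 → 11 bp
  70–91 then 1–31 → 22 + 31 = 53 bp
Sorted largest to smallest: 53, 19, 11, 8 bp.

53, 19, 11, 8 bp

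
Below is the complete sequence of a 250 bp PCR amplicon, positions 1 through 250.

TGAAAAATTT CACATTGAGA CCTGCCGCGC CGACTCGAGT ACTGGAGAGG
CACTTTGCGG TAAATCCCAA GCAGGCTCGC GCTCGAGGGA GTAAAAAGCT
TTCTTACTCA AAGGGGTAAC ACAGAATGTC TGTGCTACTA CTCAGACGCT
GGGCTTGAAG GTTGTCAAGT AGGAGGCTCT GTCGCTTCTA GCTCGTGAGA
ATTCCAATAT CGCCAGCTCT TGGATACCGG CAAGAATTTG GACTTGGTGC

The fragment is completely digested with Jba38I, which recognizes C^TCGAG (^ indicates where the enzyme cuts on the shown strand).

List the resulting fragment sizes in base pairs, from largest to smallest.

Jba38I sites (CTCGAG) start at positions 34, 82.
Jba38I cuts after the first base of each site, so after positions 34, 82.
Linear molecule, 2 cuts → 3 fragments:
  1–34 → 34 bp
  35–82 → 48 bp
  83–250 → 168 bp
Sorted largest to smallest: 168, 48, 34 bp.

168, 48, 34 bp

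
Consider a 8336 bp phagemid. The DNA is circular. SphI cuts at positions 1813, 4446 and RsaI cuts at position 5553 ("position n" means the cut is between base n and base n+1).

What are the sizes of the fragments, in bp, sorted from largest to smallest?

4596, 2633, 1107 bp

Combined cut positions (sorted): 1813, 4446, 5553.
Circular molecule, 3 cuts → 3 fragments:
  4446 − 1813 = 2633 bp
  5553 − 4446 = 1107 bp
  wrap: 8336 − 5553 + 1813 = 4596 bp
Sorted largest to smallest: 4596, 2633, 1107 bp.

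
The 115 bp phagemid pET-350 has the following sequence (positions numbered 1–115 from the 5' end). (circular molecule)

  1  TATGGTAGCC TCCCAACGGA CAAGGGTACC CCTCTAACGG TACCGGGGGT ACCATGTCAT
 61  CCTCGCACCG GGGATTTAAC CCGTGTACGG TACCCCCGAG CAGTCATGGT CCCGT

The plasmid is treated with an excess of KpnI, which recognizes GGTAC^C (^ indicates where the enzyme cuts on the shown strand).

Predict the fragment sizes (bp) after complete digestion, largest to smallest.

51, 41, 14, 9 bp

KpnI sites (GGTACC) start at positions 25, 39, 48, 89.
KpnI cuts after base 5 of each site (before the last base), so after positions 29, 43, 52, 93.
Circular molecule, 4 cuts → 4 fragments:
  30–43 → 14 bp
  44–52 → 9 bp
  53–93 → 41 bp
  94–115 then 1–29 → 22 + 29 = 51 bp
Sorted largest to smallest: 51, 41, 14, 9 bp.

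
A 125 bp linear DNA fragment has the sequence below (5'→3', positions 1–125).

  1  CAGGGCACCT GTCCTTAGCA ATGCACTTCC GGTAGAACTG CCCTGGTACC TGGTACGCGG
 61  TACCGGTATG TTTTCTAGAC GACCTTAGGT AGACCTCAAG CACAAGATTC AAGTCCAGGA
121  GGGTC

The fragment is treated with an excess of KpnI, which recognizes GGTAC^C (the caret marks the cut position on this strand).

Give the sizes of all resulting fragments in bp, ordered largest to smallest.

62, 49, 14 bp

KpnI sites (GGTACC) start at positions 45, 59.
KpnI cuts after base 5 of each site (before the last base), so after positions 49, 63.
Linear molecule, 2 cuts → 3 fragments:
  1–49 → 49 bp
  50–63 → 14 bp
  64–125 → 62 bp
Sorted largest to smallest: 62, 49, 14 bp.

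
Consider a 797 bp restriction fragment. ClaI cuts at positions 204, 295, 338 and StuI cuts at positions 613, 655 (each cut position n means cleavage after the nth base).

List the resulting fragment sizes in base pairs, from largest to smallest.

Combined cut positions (sorted): 204, 295, 338, 613, 655.
Linear molecule, 5 cuts → 6 fragments:
  204 − 0 = 204 bp
  295 − 204 = 91 bp
  338 − 295 = 43 bp
  613 − 338 = 275 bp
  655 − 613 = 42 bp
  797 − 655 = 142 bp
Sorted largest to smallest: 275, 204, 142, 91, 43, 42 bp.

275, 204, 142, 91, 43, 42 bp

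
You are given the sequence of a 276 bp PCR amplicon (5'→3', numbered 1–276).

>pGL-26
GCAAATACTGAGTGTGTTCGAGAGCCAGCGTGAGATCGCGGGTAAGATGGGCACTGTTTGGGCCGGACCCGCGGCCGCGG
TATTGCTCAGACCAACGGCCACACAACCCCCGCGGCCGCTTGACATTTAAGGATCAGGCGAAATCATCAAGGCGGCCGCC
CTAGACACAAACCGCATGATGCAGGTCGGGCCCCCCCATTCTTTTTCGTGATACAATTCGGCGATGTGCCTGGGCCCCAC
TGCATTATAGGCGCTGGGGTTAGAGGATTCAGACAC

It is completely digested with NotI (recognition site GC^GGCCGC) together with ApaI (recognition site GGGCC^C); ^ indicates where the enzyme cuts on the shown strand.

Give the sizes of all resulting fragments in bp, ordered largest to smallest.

NotI sites (GCGGCCGC) start at positions 71, 112, 152.
NotI cuts after base 2 of each site, so after positions 72, 113, 153.
ApaI sites (GGGCCC) start at positions 188, 232.
ApaI cuts after base 5 of each site (before the last base), so after positions 192, 236.
Combined cut positions: 72, 113, 153, 192, 236.
Linear molecule, 5 cuts → 6 fragments:
  1–72 → 72 bp
  73–113 → 41 bp
  114–153 → 40 bp
  154–192 → 39 bp
  193–236 → 44 bp
  237–276 → 40 bp
Sorted largest to smallest: 72, 44, 41, 40, 40, 39 bp.

72, 44, 41, 40, 40, 39 bp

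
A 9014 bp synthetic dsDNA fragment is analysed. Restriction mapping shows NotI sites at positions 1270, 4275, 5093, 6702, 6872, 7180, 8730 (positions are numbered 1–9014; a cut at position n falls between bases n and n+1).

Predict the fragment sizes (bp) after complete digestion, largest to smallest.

3005, 1609, 1550, 1270, 818, 308, 284, 170 bp

Linear molecule, 7 cuts → 8 fragments:
  1270 − 0 = 1270 bp
  4275 − 1270 = 3005 bp
  5093 − 4275 = 818 bp
  6702 − 5093 = 1609 bp
  6872 − 6702 = 170 bp
  7180 − 6872 = 308 bp
  8730 − 7180 = 1550 bp
  9014 − 8730 = 284 bp
Sorted largest to smallest: 3005, 1609, 1550, 1270, 818, 308, 284, 170 bp.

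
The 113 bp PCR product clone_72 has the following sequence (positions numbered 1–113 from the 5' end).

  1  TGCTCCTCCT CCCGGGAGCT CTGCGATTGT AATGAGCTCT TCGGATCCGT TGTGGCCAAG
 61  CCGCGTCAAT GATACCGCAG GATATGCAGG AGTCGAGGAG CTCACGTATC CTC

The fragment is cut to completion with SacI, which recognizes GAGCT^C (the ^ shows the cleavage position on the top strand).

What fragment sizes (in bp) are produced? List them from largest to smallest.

64, 20, 18, 11 bp

SacI sites (GAGCTC) start at positions 16, 34, 98.
SacI cuts after base 5 of each site (before the last base), so after positions 20, 38, 102.
Linear molecule, 3 cuts → 4 fragments:
  1–20 → 20 bp
  21–38 → 18 bp
  39–102 → 64 bp
  103–113 → 11 bp
Sorted largest to smallest: 64, 20, 18, 11 bp.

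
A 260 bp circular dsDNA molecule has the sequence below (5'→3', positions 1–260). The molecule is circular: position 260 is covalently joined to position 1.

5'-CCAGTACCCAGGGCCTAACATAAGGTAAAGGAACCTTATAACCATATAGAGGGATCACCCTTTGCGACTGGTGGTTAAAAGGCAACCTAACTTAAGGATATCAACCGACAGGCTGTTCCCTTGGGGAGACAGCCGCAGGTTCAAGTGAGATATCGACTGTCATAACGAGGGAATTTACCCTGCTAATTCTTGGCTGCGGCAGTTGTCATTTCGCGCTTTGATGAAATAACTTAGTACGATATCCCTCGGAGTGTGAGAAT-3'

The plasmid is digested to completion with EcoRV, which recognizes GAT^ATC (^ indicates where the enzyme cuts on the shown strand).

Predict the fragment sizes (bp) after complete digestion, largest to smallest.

EcoRV sites (GATATC) start at positions 97, 149, 238.
EcoRV cuts after base 3 of each site, so after positions 99, 151, 240.
Circular molecule, 3 cuts → 3 fragments:
  100–151 → 52 bp
  152–240 → 89 bp
  241–260 then 1–99 → 20 + 99 = 119 bp
Sorted largest to smallest: 119, 89, 52 bp.

119, 89, 52 bp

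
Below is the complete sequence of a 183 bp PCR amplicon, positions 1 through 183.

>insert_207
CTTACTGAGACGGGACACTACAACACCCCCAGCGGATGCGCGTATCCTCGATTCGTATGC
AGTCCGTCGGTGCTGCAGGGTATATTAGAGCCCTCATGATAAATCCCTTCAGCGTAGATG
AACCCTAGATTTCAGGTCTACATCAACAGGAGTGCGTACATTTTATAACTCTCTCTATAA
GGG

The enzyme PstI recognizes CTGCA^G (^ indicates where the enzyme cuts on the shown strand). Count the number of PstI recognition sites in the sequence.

CTGCAG occurs starting at position 73.
PstI cuts at 1 site.

1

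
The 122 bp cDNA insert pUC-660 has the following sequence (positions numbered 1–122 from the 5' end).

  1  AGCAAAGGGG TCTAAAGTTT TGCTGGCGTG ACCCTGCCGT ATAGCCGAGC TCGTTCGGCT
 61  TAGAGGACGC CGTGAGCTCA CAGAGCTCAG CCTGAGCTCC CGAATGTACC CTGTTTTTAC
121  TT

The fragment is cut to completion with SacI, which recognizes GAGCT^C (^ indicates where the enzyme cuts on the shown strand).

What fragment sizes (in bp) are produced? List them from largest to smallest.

51, 27, 24, 11, 9 bp

SacI sites (GAGCTC) start at positions 47, 74, 83, 94.
SacI cuts after base 5 of each site (before the last base), so after positions 51, 78, 87, 98.
Linear molecule, 4 cuts → 5 fragments:
  1–51 → 51 bp
  52–78 → 27 bp
  79–87 → 9 bp
  88–98 → 11 bp
  99–122 → 24 bp
Sorted largest to smallest: 51, 27, 24, 11, 9 bp.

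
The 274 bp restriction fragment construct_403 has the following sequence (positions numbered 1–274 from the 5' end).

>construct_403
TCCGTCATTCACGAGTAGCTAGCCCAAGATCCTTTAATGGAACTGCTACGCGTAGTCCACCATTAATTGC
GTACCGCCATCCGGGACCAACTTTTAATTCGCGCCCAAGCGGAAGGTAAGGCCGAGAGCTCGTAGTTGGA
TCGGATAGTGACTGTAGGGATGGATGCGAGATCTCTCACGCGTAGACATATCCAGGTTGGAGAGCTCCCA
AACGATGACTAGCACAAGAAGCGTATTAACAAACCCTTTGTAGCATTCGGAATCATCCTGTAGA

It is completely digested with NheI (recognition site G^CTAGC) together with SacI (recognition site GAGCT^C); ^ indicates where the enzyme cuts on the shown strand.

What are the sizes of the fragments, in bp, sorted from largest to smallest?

The NheI site (GCTAGC) starts at position 18.
NheI cuts after the first base of each site, so after position 18.
SacI sites (GAGCTC) start at positions 126, 202.
SacI cuts after base 5 of each site (before the last base), so after positions 130, 206.
Combined cut positions: 18, 130, 206.
Linear molecule, 3 cuts → 4 fragments:
  1–18 → 18 bp
  19–130 → 112 bp
  131–206 → 76 bp
  207–274 → 68 bp
Sorted largest to smallest: 112, 76, 68, 18 bp.

112, 76, 68, 18 bp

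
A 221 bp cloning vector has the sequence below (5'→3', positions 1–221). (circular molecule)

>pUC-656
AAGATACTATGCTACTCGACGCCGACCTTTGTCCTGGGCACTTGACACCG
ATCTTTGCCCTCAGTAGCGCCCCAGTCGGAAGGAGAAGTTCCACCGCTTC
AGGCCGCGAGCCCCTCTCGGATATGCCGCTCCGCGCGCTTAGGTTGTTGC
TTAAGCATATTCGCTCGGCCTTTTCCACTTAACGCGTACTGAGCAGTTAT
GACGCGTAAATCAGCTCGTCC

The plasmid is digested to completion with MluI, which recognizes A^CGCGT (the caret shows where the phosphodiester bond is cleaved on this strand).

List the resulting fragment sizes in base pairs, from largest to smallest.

201, 20 bp

MluI sites (ACGCGT) start at positions 182, 202.
MluI cuts after the first base of each site, so after positions 182, 202.
Circular molecule, 2 cuts → 2 fragments:
  183–202 → 20 bp
  203–221 then 1–182 → 19 + 182 = 201 bp
Sorted largest to smallest: 201, 20 bp.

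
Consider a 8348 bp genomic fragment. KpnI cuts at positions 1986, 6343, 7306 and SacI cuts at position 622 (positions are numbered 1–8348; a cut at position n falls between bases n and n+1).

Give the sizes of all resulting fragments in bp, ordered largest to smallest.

4357, 1364, 1042, 963, 622 bp

Combined cut positions (sorted): 622, 1986, 6343, 7306.
Linear molecule, 4 cuts → 5 fragments:
  622 − 0 = 622 bp
  1986 − 622 = 1364 bp
  6343 − 1986 = 4357 bp
  7306 − 6343 = 963 bp
  8348 − 7306 = 1042 bp
Sorted largest to smallest: 4357, 1364, 1042, 963, 622 bp.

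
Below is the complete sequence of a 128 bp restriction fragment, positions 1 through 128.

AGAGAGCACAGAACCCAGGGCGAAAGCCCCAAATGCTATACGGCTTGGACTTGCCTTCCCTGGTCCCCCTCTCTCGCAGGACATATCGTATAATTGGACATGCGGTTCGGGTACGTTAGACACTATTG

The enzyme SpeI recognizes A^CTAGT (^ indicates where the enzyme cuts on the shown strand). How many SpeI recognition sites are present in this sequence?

No occurrence of ACTAGT is present in the sequence.
SpeI does not cut: 0 sites.

0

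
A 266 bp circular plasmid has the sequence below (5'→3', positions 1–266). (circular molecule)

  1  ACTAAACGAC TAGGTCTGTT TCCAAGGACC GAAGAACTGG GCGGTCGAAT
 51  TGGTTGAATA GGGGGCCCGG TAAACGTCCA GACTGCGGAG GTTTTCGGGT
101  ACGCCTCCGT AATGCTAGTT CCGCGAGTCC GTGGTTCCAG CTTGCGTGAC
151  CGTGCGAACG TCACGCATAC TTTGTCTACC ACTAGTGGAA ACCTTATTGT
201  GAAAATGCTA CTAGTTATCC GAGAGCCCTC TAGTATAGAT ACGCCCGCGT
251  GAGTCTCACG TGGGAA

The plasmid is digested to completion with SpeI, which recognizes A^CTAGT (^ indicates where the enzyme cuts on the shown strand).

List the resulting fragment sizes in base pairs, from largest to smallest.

237, 29 bp

SpeI sites (ACTAGT) start at positions 181, 210.
SpeI cuts after the first base of each site, so after positions 181, 210.
Circular molecule, 2 cuts → 2 fragments:
  182–210 → 29 bp
  211–266 then 1–181 → 56 + 181 = 237 bp
Sorted largest to smallest: 237, 29 bp.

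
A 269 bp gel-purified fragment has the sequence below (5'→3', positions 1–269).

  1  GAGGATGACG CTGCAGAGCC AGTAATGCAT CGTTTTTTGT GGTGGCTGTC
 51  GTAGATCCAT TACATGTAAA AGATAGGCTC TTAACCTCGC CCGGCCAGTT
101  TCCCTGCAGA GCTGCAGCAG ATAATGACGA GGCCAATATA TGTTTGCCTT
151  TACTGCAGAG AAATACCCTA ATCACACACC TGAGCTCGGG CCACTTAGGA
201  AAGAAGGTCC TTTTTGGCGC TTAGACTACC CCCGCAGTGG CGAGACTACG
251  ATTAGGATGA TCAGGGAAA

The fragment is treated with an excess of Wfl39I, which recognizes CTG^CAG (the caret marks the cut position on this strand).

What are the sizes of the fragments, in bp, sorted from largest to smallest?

Wfl39I sites (CTGCAG) start at positions 11, 104, 112, 153.
Wfl39I cuts after base 3 of each site, so after positions 13, 106, 114, 155.
Linear molecule, 4 cuts → 5 fragments:
  1–13 → 13 bp
  14–106 → 93 bp
  107–114 → 8 bp
  115–155 → 41 bp
  156–269 → 114 bp
Sorted largest to smallest: 114, 93, 41, 13, 8 bp.

114, 93, 41, 13, 8 bp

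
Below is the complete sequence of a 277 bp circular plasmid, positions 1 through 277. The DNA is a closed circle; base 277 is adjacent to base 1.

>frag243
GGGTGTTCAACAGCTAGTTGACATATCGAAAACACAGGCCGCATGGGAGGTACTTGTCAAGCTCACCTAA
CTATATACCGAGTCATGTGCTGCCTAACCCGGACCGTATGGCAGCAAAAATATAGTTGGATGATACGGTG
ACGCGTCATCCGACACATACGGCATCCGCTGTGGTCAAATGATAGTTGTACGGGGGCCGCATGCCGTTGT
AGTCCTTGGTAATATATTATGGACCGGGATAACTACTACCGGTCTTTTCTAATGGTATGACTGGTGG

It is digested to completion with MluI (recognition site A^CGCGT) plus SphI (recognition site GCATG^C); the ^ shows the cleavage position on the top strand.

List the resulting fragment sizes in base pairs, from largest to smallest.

215, 62 bp

The MluI site (ACGCGT) starts at position 141.
MluI cuts after the first base of each site, so after position 141.
The SphI site (GCATGC) starts at position 199.
SphI cuts after base 5 of each site (before the last base), so after position 203.
Combined cut positions: 141, 203.
Circular molecule, 2 cuts → 2 fragments:
  142–203 → 62 bp
  204–277 then 1–141 → 74 + 141 = 215 bp
Sorted largest to smallest: 215, 62 bp.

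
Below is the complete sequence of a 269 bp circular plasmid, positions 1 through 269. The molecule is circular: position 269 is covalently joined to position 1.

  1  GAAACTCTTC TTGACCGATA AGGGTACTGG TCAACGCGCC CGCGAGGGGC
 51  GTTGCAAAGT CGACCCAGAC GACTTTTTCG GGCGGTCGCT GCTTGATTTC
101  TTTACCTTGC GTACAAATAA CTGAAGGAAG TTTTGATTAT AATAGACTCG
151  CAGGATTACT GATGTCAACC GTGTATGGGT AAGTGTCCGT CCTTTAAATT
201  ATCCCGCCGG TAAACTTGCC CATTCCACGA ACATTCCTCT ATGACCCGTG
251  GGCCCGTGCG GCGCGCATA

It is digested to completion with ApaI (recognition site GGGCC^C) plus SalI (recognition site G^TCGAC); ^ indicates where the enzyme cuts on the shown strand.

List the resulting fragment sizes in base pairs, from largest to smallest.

195, 74 bp

The ApaI site (GGGCCC) starts at position 250.
ApaI cuts after base 5 of each site (before the last base), so after position 254.
The SalI site (GTCGAC) starts at position 59.
SalI cuts after the first base of each site, so after position 59.
Combined cut positions: 59, 254.
Circular molecule, 2 cuts → 2 fragments:
  60–254 → 195 bp
  255–269 then 1–59 → 15 + 59 = 74 bp
Sorted largest to smallest: 195, 74 bp.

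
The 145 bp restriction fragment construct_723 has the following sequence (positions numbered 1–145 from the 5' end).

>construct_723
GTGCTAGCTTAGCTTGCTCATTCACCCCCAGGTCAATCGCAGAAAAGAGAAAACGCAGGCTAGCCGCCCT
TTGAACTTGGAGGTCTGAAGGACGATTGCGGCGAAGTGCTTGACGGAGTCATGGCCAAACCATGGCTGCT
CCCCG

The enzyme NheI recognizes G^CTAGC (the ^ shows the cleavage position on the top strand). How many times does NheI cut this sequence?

2

GCTAGC occurs starting at positions 3, 59.
NheI cuts at 2 sites.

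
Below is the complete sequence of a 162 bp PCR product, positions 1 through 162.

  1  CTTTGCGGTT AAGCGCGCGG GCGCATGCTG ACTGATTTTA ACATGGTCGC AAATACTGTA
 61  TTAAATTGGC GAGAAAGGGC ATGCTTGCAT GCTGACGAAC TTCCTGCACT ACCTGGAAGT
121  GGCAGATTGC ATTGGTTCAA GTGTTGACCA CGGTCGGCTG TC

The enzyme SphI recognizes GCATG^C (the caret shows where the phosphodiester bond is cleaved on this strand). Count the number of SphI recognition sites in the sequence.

GCATGC occurs starting at positions 23, 79, 87.
SphI cuts at 3 sites.

3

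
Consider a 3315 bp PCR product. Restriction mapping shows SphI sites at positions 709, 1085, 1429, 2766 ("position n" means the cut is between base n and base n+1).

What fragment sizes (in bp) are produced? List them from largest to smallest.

Linear molecule, 4 cuts → 5 fragments:
  709 − 0 = 709 bp
  1085 − 709 = 376 bp
  1429 − 1085 = 344 bp
  2766 − 1429 = 1337 bp
  3315 − 2766 = 549 bp
Sorted largest to smallest: 1337, 709, 549, 376, 344 bp.

1337, 709, 549, 376, 344 bp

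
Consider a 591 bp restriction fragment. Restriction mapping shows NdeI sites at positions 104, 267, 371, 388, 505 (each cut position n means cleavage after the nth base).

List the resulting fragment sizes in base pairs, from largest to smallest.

Linear molecule, 5 cuts → 6 fragments:
  104 − 0 = 104 bp
  267 − 104 = 163 bp
  371 − 267 = 104 bp
  388 − 371 = 17 bp
  505 − 388 = 117 bp
  591 − 505 = 86 bp
Sorted largest to smallest: 163, 117, 104, 104, 86, 17 bp.

163, 117, 104, 104, 86, 17 bp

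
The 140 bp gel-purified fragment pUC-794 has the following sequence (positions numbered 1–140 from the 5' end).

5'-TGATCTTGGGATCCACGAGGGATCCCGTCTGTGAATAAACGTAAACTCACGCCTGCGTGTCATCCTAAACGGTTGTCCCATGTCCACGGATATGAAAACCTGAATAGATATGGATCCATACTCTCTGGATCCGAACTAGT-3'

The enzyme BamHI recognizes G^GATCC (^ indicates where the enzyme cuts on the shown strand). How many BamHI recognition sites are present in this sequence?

GGATCC occurs starting at positions 9, 20, 112, 127.
BamHI cuts at 4 sites.

4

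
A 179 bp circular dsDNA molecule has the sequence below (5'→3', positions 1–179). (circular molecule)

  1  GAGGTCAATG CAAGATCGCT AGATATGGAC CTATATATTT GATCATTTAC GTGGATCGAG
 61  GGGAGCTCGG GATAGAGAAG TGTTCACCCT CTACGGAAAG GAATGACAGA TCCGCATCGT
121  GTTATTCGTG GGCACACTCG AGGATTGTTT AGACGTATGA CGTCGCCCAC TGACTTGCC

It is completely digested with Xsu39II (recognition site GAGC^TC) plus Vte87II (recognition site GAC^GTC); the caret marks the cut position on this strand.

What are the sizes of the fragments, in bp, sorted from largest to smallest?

The Xsu39II site (GAGCTC) starts at position 63.
Xsu39II cuts after base 4 of each site, so after position 66.
The Vte87II site (GACGTC) starts at position 159.
Vte87II cuts after base 3 of each site, so after position 161.
Combined cut positions: 66, 161.
Circular molecule, 2 cuts → 2 fragments:
  67–161 → 95 bp
  162–179 then 1–66 → 18 + 66 = 84 bp
Sorted largest to smallest: 95, 84 bp.

95, 84 bp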